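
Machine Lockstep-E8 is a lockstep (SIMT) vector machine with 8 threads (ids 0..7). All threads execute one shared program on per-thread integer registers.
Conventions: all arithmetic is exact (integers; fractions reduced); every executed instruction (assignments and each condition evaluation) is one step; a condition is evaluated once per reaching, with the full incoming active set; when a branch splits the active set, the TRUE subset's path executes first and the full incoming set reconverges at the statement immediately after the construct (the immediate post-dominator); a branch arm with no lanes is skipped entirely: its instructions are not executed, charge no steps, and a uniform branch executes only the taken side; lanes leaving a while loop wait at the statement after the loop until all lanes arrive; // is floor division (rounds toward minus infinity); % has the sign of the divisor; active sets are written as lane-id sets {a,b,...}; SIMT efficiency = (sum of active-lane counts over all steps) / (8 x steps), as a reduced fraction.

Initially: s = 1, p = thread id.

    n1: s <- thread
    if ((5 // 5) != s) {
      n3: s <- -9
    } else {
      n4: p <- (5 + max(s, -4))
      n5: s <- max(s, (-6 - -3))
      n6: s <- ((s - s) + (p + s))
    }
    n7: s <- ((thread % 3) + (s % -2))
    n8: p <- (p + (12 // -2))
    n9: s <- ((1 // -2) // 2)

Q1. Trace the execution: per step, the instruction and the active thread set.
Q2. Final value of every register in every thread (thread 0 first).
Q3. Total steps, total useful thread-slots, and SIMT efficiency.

step 0: s <- thread                  {0,1,2,3,4,5,6,7}
step 1: eval ((5 // 5) != s)         {0,1,2,3,4,5,6,7}
step 2: s <- -9                      {0,2,3,4,5,6,7}
step 3: p <- (5 + max(s, -4))        {1}
step 4: s <- max(s, (-6 - -3))       {1}
step 5: s <- ((s - s) + (p + s))     {1}
step 6: s <- ((thread % 3) + (s % -2)) {0,1,2,3,4,5,6,7}
step 7: p <- (p + (12 // -2))        {0,1,2,3,4,5,6,7}
step 8: s <- ((1 // -2) // 2)        {0,1,2,3,4,5,6,7}

Answer: 9 steps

s: -1,-1,-1,-1,-1,-1,-1,-1
p: -6,0,-4,-3,-2,-1,0,1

steps = 9; useful = 50; efficiency = 50/72 = 25/36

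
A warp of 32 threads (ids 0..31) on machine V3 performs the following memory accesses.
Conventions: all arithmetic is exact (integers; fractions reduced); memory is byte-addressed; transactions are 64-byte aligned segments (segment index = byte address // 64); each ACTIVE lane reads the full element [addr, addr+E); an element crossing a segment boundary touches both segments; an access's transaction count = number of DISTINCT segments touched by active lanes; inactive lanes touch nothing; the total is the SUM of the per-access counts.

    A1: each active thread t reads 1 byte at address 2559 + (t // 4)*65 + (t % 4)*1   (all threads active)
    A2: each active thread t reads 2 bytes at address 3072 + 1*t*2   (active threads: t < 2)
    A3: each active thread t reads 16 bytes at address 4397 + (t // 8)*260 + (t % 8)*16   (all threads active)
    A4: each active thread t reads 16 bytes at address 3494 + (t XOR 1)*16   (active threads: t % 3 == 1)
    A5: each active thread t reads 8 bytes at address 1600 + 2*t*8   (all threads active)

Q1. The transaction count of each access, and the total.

A1: 9 transactions
A2: 1 transaction
A3: 12 transactions
A4: 9 transactions
A5: 8 transactions

Answer: 9,1,12,9,8; total 39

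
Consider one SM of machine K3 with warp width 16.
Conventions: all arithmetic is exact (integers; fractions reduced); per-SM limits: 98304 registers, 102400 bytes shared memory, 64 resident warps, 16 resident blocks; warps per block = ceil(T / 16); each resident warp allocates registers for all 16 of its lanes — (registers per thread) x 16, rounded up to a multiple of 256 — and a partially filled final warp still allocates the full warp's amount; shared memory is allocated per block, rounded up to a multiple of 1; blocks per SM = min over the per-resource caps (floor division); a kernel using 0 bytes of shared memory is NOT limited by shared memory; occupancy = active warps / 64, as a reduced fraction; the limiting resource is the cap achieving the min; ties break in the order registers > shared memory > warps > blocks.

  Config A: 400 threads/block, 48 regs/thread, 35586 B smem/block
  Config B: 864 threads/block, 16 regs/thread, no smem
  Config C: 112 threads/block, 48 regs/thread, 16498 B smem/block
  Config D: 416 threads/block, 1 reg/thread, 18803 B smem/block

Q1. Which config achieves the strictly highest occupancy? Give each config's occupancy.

occupancies: A 25/32, B 27/32, C 21/32, D 13/16

Answer: B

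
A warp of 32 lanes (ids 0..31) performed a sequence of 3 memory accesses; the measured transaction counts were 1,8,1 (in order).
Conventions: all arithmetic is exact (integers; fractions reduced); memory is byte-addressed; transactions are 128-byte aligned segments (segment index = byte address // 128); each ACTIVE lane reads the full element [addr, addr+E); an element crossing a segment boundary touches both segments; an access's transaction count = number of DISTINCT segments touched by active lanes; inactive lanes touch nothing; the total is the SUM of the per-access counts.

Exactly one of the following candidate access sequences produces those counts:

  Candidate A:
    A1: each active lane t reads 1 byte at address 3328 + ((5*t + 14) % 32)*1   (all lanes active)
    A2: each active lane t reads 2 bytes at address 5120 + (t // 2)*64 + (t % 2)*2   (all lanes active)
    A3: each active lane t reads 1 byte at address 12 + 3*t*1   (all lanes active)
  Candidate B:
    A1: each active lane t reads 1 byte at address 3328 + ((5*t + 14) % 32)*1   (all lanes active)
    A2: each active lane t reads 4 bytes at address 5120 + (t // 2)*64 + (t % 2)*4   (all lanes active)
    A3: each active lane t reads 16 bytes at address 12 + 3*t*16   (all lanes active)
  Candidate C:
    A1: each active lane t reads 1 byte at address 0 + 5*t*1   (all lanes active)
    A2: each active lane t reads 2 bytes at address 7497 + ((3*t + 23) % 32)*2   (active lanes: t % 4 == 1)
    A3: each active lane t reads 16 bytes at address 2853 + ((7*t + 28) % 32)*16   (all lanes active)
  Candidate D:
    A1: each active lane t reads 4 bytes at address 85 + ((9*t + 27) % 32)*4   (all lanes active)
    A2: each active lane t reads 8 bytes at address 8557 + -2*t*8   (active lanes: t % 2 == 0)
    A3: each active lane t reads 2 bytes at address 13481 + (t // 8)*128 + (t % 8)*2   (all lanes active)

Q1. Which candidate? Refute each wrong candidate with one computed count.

B: A3 gives 12 transactions, not 1
C: A1 gives 2 transactions, not 1
D: A1 gives 2 transactions, not 1
A: all counts match (1,8,1)

Answer: A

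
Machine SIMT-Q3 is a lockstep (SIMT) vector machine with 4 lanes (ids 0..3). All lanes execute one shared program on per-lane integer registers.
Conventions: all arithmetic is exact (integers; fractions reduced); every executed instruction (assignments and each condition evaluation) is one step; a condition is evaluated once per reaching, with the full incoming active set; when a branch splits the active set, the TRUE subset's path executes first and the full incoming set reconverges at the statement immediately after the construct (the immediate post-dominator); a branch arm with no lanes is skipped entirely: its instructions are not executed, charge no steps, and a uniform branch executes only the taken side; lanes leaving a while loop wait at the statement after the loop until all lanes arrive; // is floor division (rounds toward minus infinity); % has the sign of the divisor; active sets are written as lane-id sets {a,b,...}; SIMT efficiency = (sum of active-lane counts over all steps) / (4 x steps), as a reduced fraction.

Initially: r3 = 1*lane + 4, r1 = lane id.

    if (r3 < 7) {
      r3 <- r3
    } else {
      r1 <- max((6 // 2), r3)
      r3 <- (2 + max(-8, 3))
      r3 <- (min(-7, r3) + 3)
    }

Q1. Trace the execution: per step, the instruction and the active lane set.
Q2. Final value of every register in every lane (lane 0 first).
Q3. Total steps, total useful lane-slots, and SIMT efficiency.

step 0: eval (r3 < 7)                {0,1,2,3}
step 1: r3 <- r3                     {0,1,2}
step 2: r1 <- max((6 // 2), r3)      {3}
step 3: r3 <- (2 + max(-8, 3))       {3}
step 4: r3 <- (min(-7, r3) + 3)      {3}

Answer: 5 steps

r3: 4,5,6,-4
r1: 0,1,2,7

steps = 5; useful = 10; efficiency = 10/20 = 1/2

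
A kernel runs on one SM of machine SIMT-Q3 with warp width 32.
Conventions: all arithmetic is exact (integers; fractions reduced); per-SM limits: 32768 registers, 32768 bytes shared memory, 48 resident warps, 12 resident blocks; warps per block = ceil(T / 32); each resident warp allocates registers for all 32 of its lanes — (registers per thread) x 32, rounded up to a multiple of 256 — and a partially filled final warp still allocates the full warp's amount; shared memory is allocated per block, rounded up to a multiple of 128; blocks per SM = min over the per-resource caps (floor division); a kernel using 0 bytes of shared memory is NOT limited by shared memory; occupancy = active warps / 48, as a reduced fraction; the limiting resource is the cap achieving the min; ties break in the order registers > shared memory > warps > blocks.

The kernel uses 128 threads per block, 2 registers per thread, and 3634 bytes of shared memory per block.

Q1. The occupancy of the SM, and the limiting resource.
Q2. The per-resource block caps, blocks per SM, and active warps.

Answer: occupancy 2/3, limited by shared memory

registers: 32 blocks
shared memory: 8 blocks
warps: 12 blocks
blocks: 12 blocks

Answer: 8 blocks, 32 active warps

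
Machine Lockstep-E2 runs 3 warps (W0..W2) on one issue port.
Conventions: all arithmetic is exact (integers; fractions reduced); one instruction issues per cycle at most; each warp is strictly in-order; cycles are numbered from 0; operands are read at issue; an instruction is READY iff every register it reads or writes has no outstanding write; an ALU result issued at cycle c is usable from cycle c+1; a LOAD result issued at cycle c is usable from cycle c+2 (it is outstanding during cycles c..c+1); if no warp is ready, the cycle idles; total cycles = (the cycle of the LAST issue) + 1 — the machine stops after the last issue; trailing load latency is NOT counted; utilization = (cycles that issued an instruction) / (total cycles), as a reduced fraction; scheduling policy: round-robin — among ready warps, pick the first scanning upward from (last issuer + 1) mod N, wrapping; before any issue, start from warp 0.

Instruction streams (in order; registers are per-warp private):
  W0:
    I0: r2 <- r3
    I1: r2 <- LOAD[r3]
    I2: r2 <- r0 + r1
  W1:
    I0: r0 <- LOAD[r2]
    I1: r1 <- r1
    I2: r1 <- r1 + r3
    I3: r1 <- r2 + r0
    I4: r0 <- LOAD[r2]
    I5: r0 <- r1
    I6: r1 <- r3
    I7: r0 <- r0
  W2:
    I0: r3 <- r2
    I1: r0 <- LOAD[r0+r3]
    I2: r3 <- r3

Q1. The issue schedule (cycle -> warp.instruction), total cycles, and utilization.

cycle 0: W0.I0
cycle 1: W1.I0
cycle 2: W2.I0
cycle 3: W0.I1
cycle 4: W1.I1
cycle 5: W2.I1
cycle 6: W0.I2
cycle 7: W1.I2
cycle 8: W2.I2
cycle 9: W1.I3
cycle 10: W1.I4
cycle 11: idle
cycle 12: W1.I5
cycle 13: W1.I6
cycle 14: W1.I7

Answer: 15 cycles, utilization 14/15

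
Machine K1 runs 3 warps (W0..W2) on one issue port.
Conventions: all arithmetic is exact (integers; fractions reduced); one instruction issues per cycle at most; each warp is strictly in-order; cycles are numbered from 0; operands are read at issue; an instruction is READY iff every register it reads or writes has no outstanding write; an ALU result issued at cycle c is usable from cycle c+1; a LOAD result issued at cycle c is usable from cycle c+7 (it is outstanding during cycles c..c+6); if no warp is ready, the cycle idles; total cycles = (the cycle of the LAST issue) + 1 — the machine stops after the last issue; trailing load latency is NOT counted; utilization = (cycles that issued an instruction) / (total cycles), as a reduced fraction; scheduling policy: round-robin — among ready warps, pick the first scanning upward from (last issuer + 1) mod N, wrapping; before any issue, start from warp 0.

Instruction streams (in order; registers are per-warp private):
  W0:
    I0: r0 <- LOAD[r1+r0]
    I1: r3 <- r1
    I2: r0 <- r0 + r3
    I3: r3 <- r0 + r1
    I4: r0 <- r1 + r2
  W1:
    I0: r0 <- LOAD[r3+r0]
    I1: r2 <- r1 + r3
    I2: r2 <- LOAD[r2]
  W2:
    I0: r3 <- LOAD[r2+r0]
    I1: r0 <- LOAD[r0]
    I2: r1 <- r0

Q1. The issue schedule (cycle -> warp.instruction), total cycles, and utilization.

cycle 0: W0.I0
cycle 1: W1.I0
cycle 2: W2.I0
cycle 3: W0.I1
cycle 4: W1.I1
cycle 5: W2.I1
cycle 6: W1.I2
cycle 7: W0.I2
cycle 8: W0.I3
cycle 9: W0.I4
cycle 10: idle
cycle 11: idle
cycle 12: W2.I2

Answer: 13 cycles, utilization 11/13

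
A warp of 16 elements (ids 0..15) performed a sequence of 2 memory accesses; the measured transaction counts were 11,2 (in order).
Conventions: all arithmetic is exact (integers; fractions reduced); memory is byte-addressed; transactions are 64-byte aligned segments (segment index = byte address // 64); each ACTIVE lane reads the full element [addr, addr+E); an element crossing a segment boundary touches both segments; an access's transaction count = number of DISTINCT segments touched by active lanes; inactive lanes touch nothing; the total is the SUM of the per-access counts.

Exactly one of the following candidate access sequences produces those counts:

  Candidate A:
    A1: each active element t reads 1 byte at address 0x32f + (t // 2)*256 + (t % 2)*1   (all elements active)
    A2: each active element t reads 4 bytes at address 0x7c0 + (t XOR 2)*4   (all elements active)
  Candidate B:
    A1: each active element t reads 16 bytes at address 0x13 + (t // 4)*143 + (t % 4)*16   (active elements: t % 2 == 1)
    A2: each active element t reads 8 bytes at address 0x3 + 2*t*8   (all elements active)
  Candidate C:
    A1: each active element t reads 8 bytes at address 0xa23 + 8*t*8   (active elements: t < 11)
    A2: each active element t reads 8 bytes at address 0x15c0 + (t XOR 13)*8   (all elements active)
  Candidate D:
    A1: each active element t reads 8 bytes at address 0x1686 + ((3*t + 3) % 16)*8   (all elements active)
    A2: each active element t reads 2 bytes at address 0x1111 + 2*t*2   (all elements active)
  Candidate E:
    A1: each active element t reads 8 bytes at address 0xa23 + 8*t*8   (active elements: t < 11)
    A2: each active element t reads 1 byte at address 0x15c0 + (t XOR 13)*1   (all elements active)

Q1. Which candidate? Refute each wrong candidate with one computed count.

A: A1 gives 8 transactions, not 11
B: A1 gives 6 transactions, not 11
D: A1 gives 3 transactions, not 11
E: A2 gives 1 transaction, not 2
C: all counts match (11,2)

Answer: C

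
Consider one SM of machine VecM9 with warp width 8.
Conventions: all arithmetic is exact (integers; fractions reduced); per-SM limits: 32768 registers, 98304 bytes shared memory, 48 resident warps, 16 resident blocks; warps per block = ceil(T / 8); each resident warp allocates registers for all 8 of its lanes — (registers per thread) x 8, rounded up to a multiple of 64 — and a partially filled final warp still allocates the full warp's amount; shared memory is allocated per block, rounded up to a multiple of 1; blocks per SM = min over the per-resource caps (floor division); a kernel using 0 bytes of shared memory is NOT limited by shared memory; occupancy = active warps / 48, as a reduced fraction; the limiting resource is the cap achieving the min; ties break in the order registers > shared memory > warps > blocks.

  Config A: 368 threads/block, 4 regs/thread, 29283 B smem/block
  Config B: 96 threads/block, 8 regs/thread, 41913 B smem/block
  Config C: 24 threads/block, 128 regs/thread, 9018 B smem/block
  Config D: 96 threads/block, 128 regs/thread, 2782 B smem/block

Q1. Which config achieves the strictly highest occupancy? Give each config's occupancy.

occupancies: A 23/24, B 1/2, C 5/8, D 1/2

Answer: A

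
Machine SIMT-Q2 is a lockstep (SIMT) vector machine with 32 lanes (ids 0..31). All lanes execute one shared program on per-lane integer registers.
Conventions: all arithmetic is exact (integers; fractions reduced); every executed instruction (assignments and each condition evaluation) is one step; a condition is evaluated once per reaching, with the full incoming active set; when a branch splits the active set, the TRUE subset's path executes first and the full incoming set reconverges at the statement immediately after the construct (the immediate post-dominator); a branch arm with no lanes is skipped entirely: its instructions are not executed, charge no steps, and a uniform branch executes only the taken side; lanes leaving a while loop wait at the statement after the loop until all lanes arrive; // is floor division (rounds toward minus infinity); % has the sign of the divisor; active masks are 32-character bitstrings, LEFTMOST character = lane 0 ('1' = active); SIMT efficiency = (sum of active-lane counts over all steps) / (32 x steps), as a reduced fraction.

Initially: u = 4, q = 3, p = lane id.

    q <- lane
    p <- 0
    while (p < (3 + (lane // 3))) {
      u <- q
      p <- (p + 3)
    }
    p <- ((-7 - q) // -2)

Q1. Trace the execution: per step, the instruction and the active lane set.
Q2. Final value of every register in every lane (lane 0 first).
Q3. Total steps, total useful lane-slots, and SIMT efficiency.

step 0: q <- lane                    11111111111111111111111111111111
step 1: p <- 0                       11111111111111111111111111111111
step 2: eval (p < (3 + (lane // 3))) 11111111111111111111111111111111
step 3: u <- q                       11111111111111111111111111111111
step 4: p <- (p + 3)                 11111111111111111111111111111111
step 5: eval (p < (3 + (lane // 3))) 11111111111111111111111111111111
step 6: u <- q                       00011111111111111111111111111111
step 7: p <- (p + 3)                 00011111111111111111111111111111
step 8: eval (p < (3 + (lane // 3))) 00011111111111111111111111111111
step 9: u <- q                       00000000000011111111111111111111
step 10: p <- (p + 3)                 00000000000011111111111111111111
step 11: eval (p < (3 + (lane // 3))) 00000000000011111111111111111111
step 12: u <- q                       00000000000000000000011111111111
step 13: p <- (p + 3)                 00000000000000000000011111111111
step 14: eval (p < (3 + (lane // 3))) 00000000000000000000011111111111
step 15: u <- q                       00000000000000000000000000000011
step 16: p <- (p + 3)                 00000000000000000000000000000011
step 17: eval (p < (3 + (lane // 3))) 00000000000000000000000000000011
step 18: p <- ((-7 - q) // -2)        11111111111111111111111111111111

Answer: 19 steps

u: 0,1,2,3,4,5,6,7,8,9,10,11,12,13,14,15,16,17,18,19,20,21,22,23,24,25,26,27,28,29,30,31
q: 0,1,2,3,4,5,6,7,8,9,10,11,12,13,14,15,16,17,18,19,20,21,22,23,24,25,26,27,28,29,30,31
p: 3,4,4,5,5,6,6,7,7,8,8,9,9,10,10,11,11,12,12,13,13,14,14,15,15,16,16,17,17,18,18,19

steps = 19; useful = 410; efficiency = 410/608 = 205/304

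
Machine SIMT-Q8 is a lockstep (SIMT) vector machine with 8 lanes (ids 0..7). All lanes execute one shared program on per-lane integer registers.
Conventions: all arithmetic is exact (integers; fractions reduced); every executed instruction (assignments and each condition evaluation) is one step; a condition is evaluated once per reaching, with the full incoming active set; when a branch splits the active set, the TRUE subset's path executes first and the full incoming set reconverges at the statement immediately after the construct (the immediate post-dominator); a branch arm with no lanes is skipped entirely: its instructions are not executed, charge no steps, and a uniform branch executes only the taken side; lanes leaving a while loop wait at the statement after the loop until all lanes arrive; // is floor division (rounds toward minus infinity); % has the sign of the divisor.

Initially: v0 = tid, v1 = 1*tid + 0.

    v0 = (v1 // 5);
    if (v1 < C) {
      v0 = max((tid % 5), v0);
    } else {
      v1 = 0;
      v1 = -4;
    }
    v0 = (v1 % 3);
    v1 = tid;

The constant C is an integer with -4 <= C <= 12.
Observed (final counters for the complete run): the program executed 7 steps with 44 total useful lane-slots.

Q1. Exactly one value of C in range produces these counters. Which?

Answer: C = 4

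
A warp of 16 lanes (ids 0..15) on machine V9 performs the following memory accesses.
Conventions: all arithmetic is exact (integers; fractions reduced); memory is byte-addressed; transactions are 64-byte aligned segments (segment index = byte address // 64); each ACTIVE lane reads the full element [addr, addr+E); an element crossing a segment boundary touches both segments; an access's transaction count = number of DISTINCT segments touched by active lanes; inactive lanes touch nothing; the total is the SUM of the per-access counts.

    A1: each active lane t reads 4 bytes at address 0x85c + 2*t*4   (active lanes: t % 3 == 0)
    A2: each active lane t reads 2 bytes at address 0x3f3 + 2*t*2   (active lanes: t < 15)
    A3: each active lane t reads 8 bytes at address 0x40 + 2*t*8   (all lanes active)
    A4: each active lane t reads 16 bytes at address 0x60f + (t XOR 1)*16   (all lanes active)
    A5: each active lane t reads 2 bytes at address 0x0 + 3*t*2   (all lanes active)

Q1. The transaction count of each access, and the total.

A1: 3 transactions
A2: 2 transactions
A3: 4 transactions
A4: 5 transactions
A5: 2 transactions

Answer: 3,2,4,5,2; total 16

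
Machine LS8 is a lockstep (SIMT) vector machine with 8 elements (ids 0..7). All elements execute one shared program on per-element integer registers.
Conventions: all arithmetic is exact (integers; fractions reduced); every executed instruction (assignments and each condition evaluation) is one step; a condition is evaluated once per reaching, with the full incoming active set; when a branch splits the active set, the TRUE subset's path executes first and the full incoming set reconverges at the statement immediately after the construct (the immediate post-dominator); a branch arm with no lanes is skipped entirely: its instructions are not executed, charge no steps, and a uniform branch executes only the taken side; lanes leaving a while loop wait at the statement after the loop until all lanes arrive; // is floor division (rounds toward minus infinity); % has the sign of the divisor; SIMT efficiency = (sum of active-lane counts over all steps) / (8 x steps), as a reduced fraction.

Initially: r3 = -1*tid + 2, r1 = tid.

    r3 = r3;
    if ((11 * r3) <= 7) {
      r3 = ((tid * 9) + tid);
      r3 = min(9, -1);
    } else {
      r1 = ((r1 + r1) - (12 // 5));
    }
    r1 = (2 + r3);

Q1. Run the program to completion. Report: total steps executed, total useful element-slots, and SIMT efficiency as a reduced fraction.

Answer: 6 steps, 38 useful, 19/24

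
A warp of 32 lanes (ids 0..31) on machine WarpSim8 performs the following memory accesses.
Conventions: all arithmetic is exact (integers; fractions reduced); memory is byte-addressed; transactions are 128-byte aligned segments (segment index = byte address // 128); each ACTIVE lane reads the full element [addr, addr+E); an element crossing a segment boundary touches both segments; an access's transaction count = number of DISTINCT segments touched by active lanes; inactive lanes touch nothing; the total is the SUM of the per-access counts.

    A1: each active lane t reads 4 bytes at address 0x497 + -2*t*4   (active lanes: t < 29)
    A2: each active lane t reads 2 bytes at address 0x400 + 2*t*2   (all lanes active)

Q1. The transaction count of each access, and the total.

A1: 3 transactions
A2: 1 transaction

Answer: 3,1; total 4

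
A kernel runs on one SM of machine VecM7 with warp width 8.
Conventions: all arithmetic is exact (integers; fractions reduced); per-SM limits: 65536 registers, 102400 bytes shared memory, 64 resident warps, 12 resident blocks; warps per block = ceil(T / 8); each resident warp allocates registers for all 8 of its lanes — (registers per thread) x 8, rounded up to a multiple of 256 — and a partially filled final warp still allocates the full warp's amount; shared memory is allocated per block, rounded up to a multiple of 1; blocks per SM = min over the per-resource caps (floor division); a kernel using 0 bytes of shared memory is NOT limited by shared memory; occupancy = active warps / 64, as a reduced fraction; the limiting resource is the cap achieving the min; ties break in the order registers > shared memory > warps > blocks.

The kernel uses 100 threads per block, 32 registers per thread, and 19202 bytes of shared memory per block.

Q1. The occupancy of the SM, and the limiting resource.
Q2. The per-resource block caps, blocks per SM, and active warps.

Answer: occupancy 13/16, limited by warps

registers: 19 blocks
shared memory: 5 blocks
warps: 4 blocks
blocks: 12 blocks

Answer: 4 blocks, 52 active warps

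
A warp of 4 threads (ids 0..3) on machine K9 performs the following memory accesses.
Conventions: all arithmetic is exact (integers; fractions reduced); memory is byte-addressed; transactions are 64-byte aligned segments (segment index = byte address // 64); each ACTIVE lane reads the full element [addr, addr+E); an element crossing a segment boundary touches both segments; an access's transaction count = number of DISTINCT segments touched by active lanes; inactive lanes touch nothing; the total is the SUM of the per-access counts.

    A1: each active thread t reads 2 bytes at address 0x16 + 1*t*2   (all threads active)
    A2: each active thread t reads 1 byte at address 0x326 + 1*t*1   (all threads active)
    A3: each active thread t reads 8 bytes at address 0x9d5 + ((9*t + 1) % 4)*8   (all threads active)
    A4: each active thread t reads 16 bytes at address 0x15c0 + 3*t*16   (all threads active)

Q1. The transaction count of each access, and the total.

A1: 1 transaction
A2: 1 transaction
A3: 1 transaction
A4: 3 transactions

Answer: 1,1,1,3; total 6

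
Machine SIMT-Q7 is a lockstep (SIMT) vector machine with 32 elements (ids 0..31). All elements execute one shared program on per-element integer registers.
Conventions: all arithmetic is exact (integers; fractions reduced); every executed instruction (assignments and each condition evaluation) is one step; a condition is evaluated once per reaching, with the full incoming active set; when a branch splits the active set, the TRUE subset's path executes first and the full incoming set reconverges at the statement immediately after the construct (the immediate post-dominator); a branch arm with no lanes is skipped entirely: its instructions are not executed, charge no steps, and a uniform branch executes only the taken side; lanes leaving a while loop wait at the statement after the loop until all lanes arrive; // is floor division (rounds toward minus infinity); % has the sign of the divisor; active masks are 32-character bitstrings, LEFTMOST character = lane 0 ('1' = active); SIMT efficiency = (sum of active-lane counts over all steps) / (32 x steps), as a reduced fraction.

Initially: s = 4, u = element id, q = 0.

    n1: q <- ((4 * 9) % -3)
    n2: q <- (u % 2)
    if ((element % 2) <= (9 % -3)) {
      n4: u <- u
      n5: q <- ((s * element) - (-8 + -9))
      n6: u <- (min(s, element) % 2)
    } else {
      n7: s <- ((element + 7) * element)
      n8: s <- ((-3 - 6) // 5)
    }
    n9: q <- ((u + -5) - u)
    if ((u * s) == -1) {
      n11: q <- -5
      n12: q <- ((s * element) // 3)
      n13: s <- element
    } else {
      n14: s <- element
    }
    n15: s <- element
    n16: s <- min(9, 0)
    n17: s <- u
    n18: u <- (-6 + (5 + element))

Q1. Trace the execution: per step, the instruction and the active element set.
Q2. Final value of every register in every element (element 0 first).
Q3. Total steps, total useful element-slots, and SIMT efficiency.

step 0: q <- ((4 * 9) % -3)          11111111111111111111111111111111
step 1: q <- (u % 2)                 11111111111111111111111111111111
step 2: eval ((element % 2) <= (9 % -3)) 11111111111111111111111111111111
step 3: u <- u                       10101010101010101010101010101010
step 4: q <- ((s * element) - (-8 + -9)) 10101010101010101010101010101010
step 5: u <- (min(s, element) % 2)   10101010101010101010101010101010
step 6: s <- ((element + 7) * element) 01010101010101010101010101010101
step 7: s <- ((-3 - 6) // 5)         01010101010101010101010101010101
step 8: q <- ((u + -5) - u)          11111111111111111111111111111111
step 9: eval ((u * s) == -1)         11111111111111111111111111111111
step 10: s <- element                 11111111111111111111111111111111
step 11: s <- element                 11111111111111111111111111111111
step 12: s <- min(9, 0)               11111111111111111111111111111111
step 13: s <- u                       11111111111111111111111111111111
step 14: u <- (-6 + (5 + element))    11111111111111111111111111111111

Answer: 15 steps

s: 0,1,0,3,0,5,0,7,0,9,0,11,0,13,0,15,0,17,0,19,0,21,0,23,0,25,0,27,0,29,0,31
u: -1,0,1,2,3,4,5,6,7,8,9,10,11,12,13,14,15,16,17,18,19,20,21,22,23,24,25,26,27,28,29,30
q: -5,-5,-5,-5,-5,-5,-5,-5,-5,-5,-5,-5,-5,-5,-5,-5,-5,-5,-5,-5,-5,-5,-5,-5,-5,-5,-5,-5,-5,-5,-5,-5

steps = 15; useful = 400; efficiency = 400/480 = 5/6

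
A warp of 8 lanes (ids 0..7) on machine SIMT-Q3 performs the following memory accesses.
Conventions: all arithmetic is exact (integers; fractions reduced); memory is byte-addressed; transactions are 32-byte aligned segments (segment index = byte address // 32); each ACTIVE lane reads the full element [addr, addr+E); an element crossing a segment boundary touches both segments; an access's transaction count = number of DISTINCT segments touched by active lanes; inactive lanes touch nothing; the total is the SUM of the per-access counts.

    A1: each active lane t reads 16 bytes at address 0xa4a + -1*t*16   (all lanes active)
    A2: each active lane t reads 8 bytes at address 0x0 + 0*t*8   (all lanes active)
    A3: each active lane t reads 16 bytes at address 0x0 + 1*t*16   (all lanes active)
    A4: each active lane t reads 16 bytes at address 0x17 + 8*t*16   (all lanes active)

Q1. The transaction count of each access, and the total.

A1: 5 transactions
A2: 1 transaction
A3: 4 transactions
A4: 16 transactions

Answer: 5,1,4,16; total 26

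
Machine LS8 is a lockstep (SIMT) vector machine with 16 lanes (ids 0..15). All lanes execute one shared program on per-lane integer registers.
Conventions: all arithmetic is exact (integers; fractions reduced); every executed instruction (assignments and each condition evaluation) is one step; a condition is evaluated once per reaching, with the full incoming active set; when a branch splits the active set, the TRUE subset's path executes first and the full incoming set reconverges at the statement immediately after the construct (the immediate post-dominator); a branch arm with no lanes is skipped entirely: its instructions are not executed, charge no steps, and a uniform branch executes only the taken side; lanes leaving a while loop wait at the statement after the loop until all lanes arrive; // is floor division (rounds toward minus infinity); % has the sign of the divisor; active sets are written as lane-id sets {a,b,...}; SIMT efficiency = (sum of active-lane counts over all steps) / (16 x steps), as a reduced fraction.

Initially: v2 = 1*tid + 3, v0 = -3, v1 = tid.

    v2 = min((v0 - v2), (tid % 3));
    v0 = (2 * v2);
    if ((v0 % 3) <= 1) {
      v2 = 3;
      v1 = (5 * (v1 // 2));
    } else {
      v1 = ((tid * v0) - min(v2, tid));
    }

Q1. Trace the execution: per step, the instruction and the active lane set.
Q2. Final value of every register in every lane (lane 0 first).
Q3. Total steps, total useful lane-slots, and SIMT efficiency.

step 0: v2 <- min((v0 - v2), (tid % 3)) {0,1,2,3,4,5,6,7,8,9,10,11,12,13,14,15}
step 1: v0 <- (2 * v2)               {0,1,2,3,4,5,6,7,8,9,10,11,12,13,14,15}
step 2: eval ((v0 % 3) <= 1)         {0,1,2,3,4,5,6,7,8,9,10,11,12,13,14,15}
step 3: v2 <- 3                      {0,1,3,4,6,7,9,10,12,13,15}
step 4: v1 <- (5 * (v1 // 2))        {0,1,3,4,6,7,9,10,12,13,15}
step 5: v1 <- ((tid * v0) - min(v2, tid)) {2,5,8,11,14}

Answer: 6 steps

v2: 3,3,-8,3,3,-11,3,3,-14,3,3,-17,3,3,-20,3
v0: -12,-14,-16,-18,-20,-22,-24,-26,-28,-30,-32,-34,-36,-38,-40,-42
v1: 0,0,-24,5,10,-99,15,15,-210,20,25,-357,30,30,-540,35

steps = 6; useful = 75; efficiency = 75/96 = 25/32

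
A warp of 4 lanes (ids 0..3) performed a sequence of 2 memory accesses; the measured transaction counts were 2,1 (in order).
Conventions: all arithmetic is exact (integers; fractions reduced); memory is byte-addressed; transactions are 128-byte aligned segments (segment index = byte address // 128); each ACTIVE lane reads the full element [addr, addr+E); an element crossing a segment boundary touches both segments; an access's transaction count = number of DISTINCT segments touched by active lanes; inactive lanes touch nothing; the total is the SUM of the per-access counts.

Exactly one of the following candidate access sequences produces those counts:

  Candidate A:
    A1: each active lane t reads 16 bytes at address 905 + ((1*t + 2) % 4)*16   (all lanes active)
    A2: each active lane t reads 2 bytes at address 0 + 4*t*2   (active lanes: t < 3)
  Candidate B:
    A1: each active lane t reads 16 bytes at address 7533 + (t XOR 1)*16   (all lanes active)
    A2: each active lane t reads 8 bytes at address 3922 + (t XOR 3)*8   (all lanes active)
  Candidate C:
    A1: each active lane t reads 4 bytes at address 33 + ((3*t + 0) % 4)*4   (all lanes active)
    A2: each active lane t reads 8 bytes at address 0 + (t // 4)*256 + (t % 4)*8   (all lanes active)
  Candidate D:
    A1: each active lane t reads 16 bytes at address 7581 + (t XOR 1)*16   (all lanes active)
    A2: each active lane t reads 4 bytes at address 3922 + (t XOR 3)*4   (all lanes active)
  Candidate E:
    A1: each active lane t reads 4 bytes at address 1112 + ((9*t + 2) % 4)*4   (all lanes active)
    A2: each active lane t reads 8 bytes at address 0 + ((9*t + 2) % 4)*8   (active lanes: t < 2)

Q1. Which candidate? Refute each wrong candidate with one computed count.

A: A1 gives 1 transaction, not 2
C: A1 gives 1 transaction, not 2
D: A1 gives 1 transaction, not 2
E: A1 gives 1 transaction, not 2
B: all counts match (2,1)

Answer: B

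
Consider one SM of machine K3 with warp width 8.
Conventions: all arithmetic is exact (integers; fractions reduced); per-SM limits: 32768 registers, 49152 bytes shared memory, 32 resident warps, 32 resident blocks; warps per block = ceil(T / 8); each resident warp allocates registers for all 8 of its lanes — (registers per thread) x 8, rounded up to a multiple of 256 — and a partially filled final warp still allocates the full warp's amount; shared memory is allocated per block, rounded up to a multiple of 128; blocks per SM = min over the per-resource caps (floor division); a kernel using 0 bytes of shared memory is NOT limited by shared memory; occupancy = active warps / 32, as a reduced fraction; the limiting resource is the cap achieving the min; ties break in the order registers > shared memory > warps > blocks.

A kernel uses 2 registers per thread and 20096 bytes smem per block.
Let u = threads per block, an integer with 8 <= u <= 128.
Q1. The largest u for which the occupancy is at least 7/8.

Answer: u = 128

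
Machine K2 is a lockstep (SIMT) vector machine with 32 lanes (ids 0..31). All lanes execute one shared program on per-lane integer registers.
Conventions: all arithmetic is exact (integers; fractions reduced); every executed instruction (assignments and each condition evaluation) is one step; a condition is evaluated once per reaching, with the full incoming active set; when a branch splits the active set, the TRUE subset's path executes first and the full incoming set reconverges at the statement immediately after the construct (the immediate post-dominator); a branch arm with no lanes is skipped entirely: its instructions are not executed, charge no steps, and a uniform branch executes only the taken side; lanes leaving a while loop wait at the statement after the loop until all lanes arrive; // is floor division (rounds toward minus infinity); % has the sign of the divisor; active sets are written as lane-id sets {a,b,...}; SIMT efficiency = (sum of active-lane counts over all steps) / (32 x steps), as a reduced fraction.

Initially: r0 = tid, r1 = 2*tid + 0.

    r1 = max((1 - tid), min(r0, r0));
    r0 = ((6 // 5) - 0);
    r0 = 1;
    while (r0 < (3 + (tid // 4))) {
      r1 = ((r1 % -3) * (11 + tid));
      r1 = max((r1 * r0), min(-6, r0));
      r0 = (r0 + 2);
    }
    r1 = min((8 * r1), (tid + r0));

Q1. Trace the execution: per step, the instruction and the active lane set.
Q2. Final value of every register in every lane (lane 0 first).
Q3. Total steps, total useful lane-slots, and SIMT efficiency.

step 0: r1 <- max((1 - tid), min(r0, r0)) {0,1,2,3,4,5,6,7,8,9,10,11,12,13,14,15,16,17,18,19,20,21,22,23,24,25,26,27,28,29,30,31}
step 1: r0 <- ((6 // 5) - 0)         {0,1,2,3,4,5,6,7,8,9,10,11,12,13,14,15,16,17,18,19,20,21,22,23,24,25,26,27,28,29,30,31}
step 2: r0 <- 1                      {0,1,2,3,4,5,6,7,8,9,10,11,12,13,14,15,16,17,18,19,20,21,22,23,24,25,26,27,28,29,30,31}
step 3: eval (r0 < (3 + (tid // 4))) {0,1,2,3,4,5,6,7,8,9,10,11,12,13,14,15,16,17,18,19,20,21,22,23,24,25,26,27,28,29,30,31}
step 4: r1 <- ((r1 % -3) * (11 + tid)) {0,1,2,3,4,5,6,7,8,9,10,11,12,13,14,15,16,17,18,19,20,21,22,23,24,25,26,27,28,29,30,31}
step 5: r1 <- max((r1 * r0), min(-6, r0)) {0,1,2,3,4,5,6,7,8,9,10,11,12,13,14,15,16,17,18,19,20,21,22,23,24,25,26,27,28,29,30,31}
step 6: r0 <- (r0 + 2)               {0,1,2,3,4,5,6,7,8,9,10,11,12,13,14,15,16,17,18,19,20,21,22,23,24,25,26,27,28,29,30,31}
step 7: eval (r0 < (3 + (tid // 4))) {0,1,2,3,4,5,6,7,8,9,10,11,12,13,14,15,16,17,18,19,20,21,22,23,24,25,26,27,28,29,30,31}
step 8: r1 <- ((r1 % -3) * (11 + tid)) {4,5,6,7,8,9,10,11,12,13,14,15,16,17,18,19,20,21,22,23,24,25,26,27,28,29,30,31}
step 9: r1 <- max((r1 * r0), min(-6, r0)) {4,5,6,7,8,9,10,11,12,13,14,15,16,17,18,19,20,21,22,23,24,25,26,27,28,29,30,31}
step 10: r0 <- (r0 + 2)               {4,5,6,7,8,9,10,11,12,13,14,15,16,17,18,19,20,21,22,23,24,25,26,27,28,29,30,31}
step 11: eval (r0 < (3 + (tid // 4))) {4,5,6,7,8,9,10,11,12,13,14,15,16,17,18,19,20,21,22,23,24,25,26,27,28,29,30,31}
step 12: r1 <- ((r1 % -3) * (11 + tid)) {12,13,14,15,16,17,18,19,20,21,22,23,24,25,26,27,28,29,30,31}
step 13: r1 <- max((r1 * r0), min(-6, r0)) {12,13,14,15,16,17,18,19,20,21,22,23,24,25,26,27,28,29,30,31}
step 14: r0 <- (r0 + 2)               {12,13,14,15,16,17,18,19,20,21,22,23,24,25,26,27,28,29,30,31}
step 15: eval (r0 < (3 + (tid // 4))) {12,13,14,15,16,17,18,19,20,21,22,23,24,25,26,27,28,29,30,31}
step 16: r1 <- ((r1 % -3) * (11 + tid)) {20,21,22,23,24,25,26,27,28,29,30,31}
step 17: r1 <- max((r1 * r0), min(-6, r0)) {20,21,22,23,24,25,26,27,28,29,30,31}
step 18: r0 <- (r0 + 2)               {20,21,22,23,24,25,26,27,28,29,30,31}
step 19: eval (r0 < (3 + (tid // 4))) {20,21,22,23,24,25,26,27,28,29,30,31}
step 20: r1 <- ((r1 % -3) * (11 + tid)) {28,29,30,31}
step 21: r1 <- max((r1 * r0), min(-6, r0)) {28,29,30,31}
step 22: r0 <- (r0 + 2)               {28,29,30,31}
step 23: eval (r0 < (3 + (tid // 4))) {28,29,30,31}
step 24: r1 <- min((8 * r1), (tid + r0)) {0,1,2,3,4,5,6,7,8,9,10,11,12,13,14,15,16,17,18,19,20,21,22,23,24,25,26,27,28,29,30,31}

Answer: 25 steps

r0: 3,3,3,3,5,5,5,5,5,5,5,5,7,7,7,7,7,7,7,7,9,9,9,9,9,9,9,9,11,11,11,11
r1: -48,-48,-48,0,0,0,0,0,0,0,0,0,0,0,0,0,0,0,0,0,0,0,0,0,0,0,0,0,0,0,0,0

steps = 25; useful = 544; efficiency = 544/800 = 17/25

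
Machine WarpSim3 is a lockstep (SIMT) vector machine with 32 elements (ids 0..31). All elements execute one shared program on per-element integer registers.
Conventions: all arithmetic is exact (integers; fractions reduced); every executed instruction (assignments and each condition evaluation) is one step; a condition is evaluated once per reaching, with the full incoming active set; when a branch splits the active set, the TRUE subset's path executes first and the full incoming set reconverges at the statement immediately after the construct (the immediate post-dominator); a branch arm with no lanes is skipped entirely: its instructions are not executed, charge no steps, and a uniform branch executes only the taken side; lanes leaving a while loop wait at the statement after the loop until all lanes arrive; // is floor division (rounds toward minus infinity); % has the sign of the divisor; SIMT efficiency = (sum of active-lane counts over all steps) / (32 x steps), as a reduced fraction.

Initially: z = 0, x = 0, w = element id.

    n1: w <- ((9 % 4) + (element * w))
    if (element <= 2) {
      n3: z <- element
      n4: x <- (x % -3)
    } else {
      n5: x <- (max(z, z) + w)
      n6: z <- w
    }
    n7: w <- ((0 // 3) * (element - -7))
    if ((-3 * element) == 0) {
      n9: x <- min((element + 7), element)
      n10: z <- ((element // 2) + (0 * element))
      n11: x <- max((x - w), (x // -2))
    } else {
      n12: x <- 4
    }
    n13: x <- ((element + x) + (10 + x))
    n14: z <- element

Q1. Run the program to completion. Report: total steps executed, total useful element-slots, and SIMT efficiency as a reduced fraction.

Answer: 14 steps, 290 useful, 145/224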